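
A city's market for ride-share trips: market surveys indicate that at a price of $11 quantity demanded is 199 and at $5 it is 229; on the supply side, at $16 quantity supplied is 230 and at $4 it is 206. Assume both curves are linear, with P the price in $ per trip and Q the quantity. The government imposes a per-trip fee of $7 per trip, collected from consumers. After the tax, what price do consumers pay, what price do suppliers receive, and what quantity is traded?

Consumers pay $10; suppliers receive $3; quantity = 204.

Demand slope: (229 − 199)/(5 − 11) = -5, so Qd = 254 − 5P.
Supply slope: (206 − 230)/(4 − 16) = 2, so Qs = 2P + 198.
Before the tax: set 254 − 5P = 2P + 198 → P* = $8, Q* = 214.
With the tax collected from consumers, demand (in seller-price terms) shifts: Qd = 254 − 5(P + 7).
New equilibrium: consumers pay $10, suppliers receive $3, Q = 204. (Wedge: Pb − Ps = 7.)
The less price-elastic side of the market bears the larger share of a per-unit tax.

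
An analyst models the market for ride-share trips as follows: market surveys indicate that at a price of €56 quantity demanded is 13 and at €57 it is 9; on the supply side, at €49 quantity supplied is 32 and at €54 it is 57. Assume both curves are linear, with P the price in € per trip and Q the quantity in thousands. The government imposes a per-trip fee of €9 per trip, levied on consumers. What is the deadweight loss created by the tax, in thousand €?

Demand slope: (9 − 13)/(57 − 56) = -4, so Qd = 237 − 4P.
Supply slope: (57 − 32)/(54 − 49) = 5, so Qs = 5P − 213.
Without the tax, 237 − 4P = 5P − 213 gives 9P = 450, so P* = €50 and Q* = 37.
With the tax collected from consumers, demand (in seller-price terms) shifts: Qd = 237 − 4(P + 9).
New equilibrium: consumers pay €55, producers receive €46, Q = 17. (Wedge: Pb − Ps = 9.)
Quantity falls by |ΔQ| = |37 − 17| = 20.
DWL = ½ · t · |ΔQ| = ½ · 9 · 20 = €90.

Deadweight loss = €90 thousand.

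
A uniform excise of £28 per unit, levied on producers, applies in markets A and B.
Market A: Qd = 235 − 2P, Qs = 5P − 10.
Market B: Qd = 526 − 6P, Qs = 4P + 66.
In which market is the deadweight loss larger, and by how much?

Market A: pre-tax P* = £35, Q* = 165; post-tax Q = 125; deadweight loss = £560.
Market B: pre-tax P* = £46, Q* = 250; post-tax Q = 182.8; deadweight loss = £940.8.
Difference: £560 vs £940.8 → market B is larger by £380.8.

Market B, by £380.8.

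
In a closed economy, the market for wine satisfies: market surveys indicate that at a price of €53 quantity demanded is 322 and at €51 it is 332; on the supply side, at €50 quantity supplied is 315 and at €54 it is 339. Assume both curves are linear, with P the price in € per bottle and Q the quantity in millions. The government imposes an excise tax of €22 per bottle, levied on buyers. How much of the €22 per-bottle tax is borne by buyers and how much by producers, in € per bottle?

Demand slope: (332 − 322)/(51 − 53) = -5, so Qd = 587 − 5P.
Supply slope: (339 − 315)/(54 − 50) = 6, so Qs = 6P + 15.
Without the tax, 587 − 5P = 6P + 15 gives 11P = 572, so P* = €52 and Q* = 327.
With the tax collected from buyers, demand (in seller-price terms) shifts: Qd = 587 − 5(P + 22).
Solving gives Q = 267 with buyers paying €64 and producers receiving €42 (the €22 wedge).
Burden on buyers: €12; on producers: €10. (They sum to €22.)

Buyers bear €12 per bottle; producers bear €10 per bottle.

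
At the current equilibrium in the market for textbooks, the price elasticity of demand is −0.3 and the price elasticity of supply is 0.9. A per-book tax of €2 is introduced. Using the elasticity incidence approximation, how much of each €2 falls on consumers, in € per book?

Consumers bear ≈ €1.5 per book.

Incidence ratio: consumers' share ≈ εs / (εs + |εd|) = 0.9 / (0.9 + 0.3) = 0.75.
So consumers bear ≈ 0.75 × €2 = €1.5; suppliers bear €0.5.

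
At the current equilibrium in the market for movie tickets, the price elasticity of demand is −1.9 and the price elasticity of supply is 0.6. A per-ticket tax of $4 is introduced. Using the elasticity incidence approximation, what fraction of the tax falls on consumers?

Consumers' share ≈ 0.24.

Incidence ratio: consumers' share ≈ εs / (εs + |εd|) = 0.6 / (0.6 + 1.9) = 0.24.
Supply is the less elastic side, so consumers bear the smaller share.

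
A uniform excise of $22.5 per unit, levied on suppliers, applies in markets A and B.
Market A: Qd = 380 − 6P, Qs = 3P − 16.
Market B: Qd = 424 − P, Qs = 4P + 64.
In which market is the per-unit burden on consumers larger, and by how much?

Market B, by $10.5.

Market A: pre-tax P* = $44, Q* = 116; post-tax Q = 71; per-unit burden on consumers = $7.5.
Market B: pre-tax P* = $72, Q* = 352; post-tax Q = 334; per-unit burden on consumers = $18.
Difference: $7.5 vs $18 → market B is larger by $10.5.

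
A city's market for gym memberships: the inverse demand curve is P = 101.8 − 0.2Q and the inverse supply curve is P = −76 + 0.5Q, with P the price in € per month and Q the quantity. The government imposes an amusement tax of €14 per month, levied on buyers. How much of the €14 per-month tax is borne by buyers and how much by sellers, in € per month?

Buyers bear €4 per month; sellers bear €10 per month.

Inverting to Q(P) form: Qd = 509 − 5P; Qs = 2P + 152.
Without the tax, 509 − 5P = 2P + 152 gives 7P = 357, so P* = €51 and Q* = 254.
With the tax collected from buyers, demand (in seller-price terms) shifts: Qd = 509 − 5(P + 14).
Solving gives Q = 234 with buyers paying €55 and sellers receiving €41 (the €14 wedge).
Burden on buyers: €4; on sellers: €10. (They sum to €14.)
The less price-elastic side of the market bears the larger share of a per-unit tax.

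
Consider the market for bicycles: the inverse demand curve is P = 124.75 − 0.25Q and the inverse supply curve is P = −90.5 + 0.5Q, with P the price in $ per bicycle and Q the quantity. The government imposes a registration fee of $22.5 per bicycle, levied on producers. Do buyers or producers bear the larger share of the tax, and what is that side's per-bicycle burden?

Inverting to Q(P) form: Qd = 499 − 4P; Qs = 2P + 181.
Without the tax, 499 − 4P = 2P + 181 gives 6P = 318, so P* = $53 and Q* = 287.
With the tax collected from producers, supply shifts: Qs = 2(P − 22.5) + 181.
Solving gives Q = 257 with buyers paying $60.5 and producers receiving $38 (the $22.5 wedge).
Per-bicycle burden: buyers $7.5, producers $15.
Producers take the larger share because supply is less price-elastic here (demand slope 4 vs supply slope 2).
The less price-elastic side of the market bears the larger share of a per-unit tax.

Producers bear the larger share: $15 per bicycle.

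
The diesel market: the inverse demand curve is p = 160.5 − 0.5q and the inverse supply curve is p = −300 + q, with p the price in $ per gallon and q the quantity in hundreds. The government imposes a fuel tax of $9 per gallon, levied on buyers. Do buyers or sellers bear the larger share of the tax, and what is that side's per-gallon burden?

Sellers bear the larger share: $6 per gallon.

Inverting to q(p) form: qd = 321 − 2p; qs = p + 300.
Before the tax: set 321 − 2p = p + 300 → p* = $7, q* = 307.
With the tax collected from buyers, demand (in seller-price terms) shifts: qd = 321 − 2(p + 9).
Solving gives q = 301 with buyers paying $10 and sellers receiving $1 (the $9 wedge).
Per-gallon burden: buyers $3, sellers $6.
Sellers take the larger share because supply is less price-elastic here (demand slope 2 vs supply slope 1).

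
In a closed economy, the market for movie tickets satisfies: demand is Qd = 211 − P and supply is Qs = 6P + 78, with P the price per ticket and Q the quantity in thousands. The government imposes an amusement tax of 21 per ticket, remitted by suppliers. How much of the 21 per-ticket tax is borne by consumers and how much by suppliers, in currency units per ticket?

Consumers bear 18 per ticket; suppliers bear 3 per ticket.

Without the tax, 211 − P = 6P + 78 gives 7P = 133, so P* = 19 and Q* = 192.
With the tax collected from suppliers, supply shifts: Qs = 6(P − 21) + 78.
Solving gives Q = 174 with consumers paying 37 and suppliers receiving 16 (the 21 wedge).
Burden on consumers: 18; on suppliers: 3. (They sum to 21.)
The less price-elastic side of the market bears the larger share of a per-unit tax.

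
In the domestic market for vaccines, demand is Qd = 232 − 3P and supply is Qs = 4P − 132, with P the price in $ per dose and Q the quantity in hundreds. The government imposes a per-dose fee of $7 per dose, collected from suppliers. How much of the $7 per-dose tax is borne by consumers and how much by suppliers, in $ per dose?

Without the tax, 232 − 3P = 4P − 132 gives 7P = 364, so P* = $52 and Q* = 76.
With the tax collected from suppliers, supply shifts: Qs = 4(P − 7) − 132.
New equilibrium: consumers pay $56, suppliers receive $49, Q = 64. (Wedge: Pb − Ps = 7.)
Burden on consumers: $4; on suppliers: $3. (They sum to $7.)

Consumers bear $4 per dose; suppliers bear $3 per dose.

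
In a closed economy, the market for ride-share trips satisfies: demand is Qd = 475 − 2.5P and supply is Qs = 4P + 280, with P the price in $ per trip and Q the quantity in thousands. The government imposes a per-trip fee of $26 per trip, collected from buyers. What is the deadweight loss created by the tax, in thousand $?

Deadweight loss = $520 thousand.

Before the tax: set 475 − 2.5P = 4P + 280 → P* = $30, Q* = 400.
With the tax collected from buyers, demand (in seller-price terms) shifts: Qd = 475 − 2.5(P + 26).
New equilibrium: buyers pay $46, producers receive $20, Q = 360. (Wedge: Pb − Ps = 26.)
Quantity falls by |ΔQ| = |400 − 360| = 40.
DWL = ½ · t · |ΔQ| = ½ · 26 · 40 = $520.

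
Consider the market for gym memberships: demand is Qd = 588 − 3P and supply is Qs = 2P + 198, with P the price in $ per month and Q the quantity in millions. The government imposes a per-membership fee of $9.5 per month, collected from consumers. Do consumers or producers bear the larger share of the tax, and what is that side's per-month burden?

Producers bear the larger share: $5.7 per month.

Before the tax: set 588 − 3P = 2P + 198 → P* = $78, Q* = 354.
With the tax collected from consumers, demand (in seller-price terms) shifts: Qd = 588 − 3(P + 9.5).
Solving gives Q = 342.6 with consumers paying $81.8 and producers receiving $72.3 (the $9.5 wedge).
Per-month burden: consumers $3.8, producers $5.7.
Producers take the larger share because supply is less price-elastic here (demand slope 3 vs supply slope 2).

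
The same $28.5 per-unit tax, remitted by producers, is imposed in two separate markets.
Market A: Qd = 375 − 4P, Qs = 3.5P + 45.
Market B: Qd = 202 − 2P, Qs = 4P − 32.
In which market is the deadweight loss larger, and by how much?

Market A: pre-tax P* = $44, Q* = 199; post-tax Q = 145.8; deadweight loss = $758.1.
Market B: pre-tax P* = $39, Q* = 124; post-tax Q = 86; deadweight loss = $541.5.
Difference: $758.1 vs $541.5 → market A is larger by $216.6.

Market A, by $216.6.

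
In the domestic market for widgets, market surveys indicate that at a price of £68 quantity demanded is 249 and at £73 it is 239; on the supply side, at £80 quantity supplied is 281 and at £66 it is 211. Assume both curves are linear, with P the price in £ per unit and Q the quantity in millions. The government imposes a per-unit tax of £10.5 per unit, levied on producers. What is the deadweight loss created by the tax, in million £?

Deadweight loss = £78.75 million.

Demand slope: (239 − 249)/(73 − 68) = -2, so Qd = 385 − 2P.
Supply slope: (211 − 281)/(66 − 80) = 5, so Qs = 5P − 119.
Without the tax, 385 − 2P = 5P − 119 gives 7P = 504, so P* = £72 and Q* = 241.
With the tax collected from producers, supply shifts: Qs = 5(P − 10.5) − 119.
New equilibrium: buyers pay £79.5, producers receive £69, Q = 226. (Wedge: Pb − Ps = 10.5.)
Quantity falls by |ΔQ| = |241 − 226| = 15.
DWL = ½ · t · |ΔQ| = ½ · 10.5 · 15 = £78.75.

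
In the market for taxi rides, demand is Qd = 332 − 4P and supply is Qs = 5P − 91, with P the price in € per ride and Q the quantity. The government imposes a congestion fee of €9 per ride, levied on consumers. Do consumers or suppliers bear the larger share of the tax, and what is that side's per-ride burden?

Before the tax: set 332 − 4P = 5P − 91 → P* = €47, Q* = 144.
With the tax collected from consumers, demand (in seller-price terms) shifts: Qd = 332 − 4(P + 9).
New equilibrium: consumers pay €52, suppliers receive €43, Q = 124. (Wedge: Pb − Ps = 9.)
Per-ride burden: consumers €5, suppliers €4.
Consumers take the larger share because demand is less price-elastic here (demand slope 4 vs supply slope 5).

Consumers bear the larger share: €5 per ride.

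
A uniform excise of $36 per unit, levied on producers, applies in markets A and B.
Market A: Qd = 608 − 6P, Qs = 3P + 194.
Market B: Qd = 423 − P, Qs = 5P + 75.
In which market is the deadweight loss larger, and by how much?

Market A, by $756.

Market A: pre-tax P* = $46, Q* = 332; post-tax Q = 260; deadweight loss = $1296.
Market B: pre-tax P* = $58, Q* = 365; post-tax Q = 335; deadweight loss = $540.
Difference: $1296 vs $540 → market A is larger by $756.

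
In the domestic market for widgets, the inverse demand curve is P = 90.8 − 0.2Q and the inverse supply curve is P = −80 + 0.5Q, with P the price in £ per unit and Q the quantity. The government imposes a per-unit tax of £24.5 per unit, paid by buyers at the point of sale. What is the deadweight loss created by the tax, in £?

Inverting to Q(P) form: Qd = 454 − 5P; Qs = 2P + 160.
Before the tax: set 454 − 5P = 2P + 160 → P* = £42, Q* = 244.
With the tax collected from buyers, demand (in seller-price terms) shifts: Qd = 454 − 5(P + 24.5).
New equilibrium: buyers pay £49, sellers receive £24.5, Q = 209. (Wedge: Pb − Ps = 24.5.)
Quantity falls by |ΔQ| = |244 − 209| = 35.
DWL = ½ · t · |ΔQ| = ½ · 24.5 · 35 = £428.75.

Deadweight loss = £428.75.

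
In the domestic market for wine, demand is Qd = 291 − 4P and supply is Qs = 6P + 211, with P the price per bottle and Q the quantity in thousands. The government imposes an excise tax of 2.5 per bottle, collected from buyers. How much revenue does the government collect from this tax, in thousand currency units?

Tax revenue = 632.5 thousand.

Before the tax: set 291 − 4P = 6P + 211 → P* = 8, Q* = 259.
With the tax collected from buyers, demand (in seller-price terms) shifts: Qd = 291 − 4(P + 2.5).
Solving gives Q = 253 with buyers paying 9.5 and suppliers receiving 7 (the 2.5 wedge).
Revenue = t · Q = 2.5 · 253 = 632.5.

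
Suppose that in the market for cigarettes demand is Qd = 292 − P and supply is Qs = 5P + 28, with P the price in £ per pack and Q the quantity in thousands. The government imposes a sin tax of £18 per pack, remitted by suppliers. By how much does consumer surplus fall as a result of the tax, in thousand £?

Without the tax, 292 − P = 5P + 28 gives 6P = 264, so P* = £44 and Q* = 248.
With the tax collected from suppliers, supply shifts: Qs = 5(P − 18) + 28.
New equilibrium: buyers pay £59, suppliers receive £41, Q = 233. (Wedge: Pb − Ps = 18.)
ΔCS is the trapezoid between Q = 233 and Q = 248 of height £15: ½ · (248 + 233) · 15 = £3607.5.

Consumer surplus falls by £3607.5 thousand.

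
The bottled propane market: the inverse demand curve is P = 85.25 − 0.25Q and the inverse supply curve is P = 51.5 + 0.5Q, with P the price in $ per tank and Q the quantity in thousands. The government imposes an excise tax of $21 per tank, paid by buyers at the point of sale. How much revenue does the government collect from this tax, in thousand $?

Tax revenue = $357 thousand.

Rewrite in direct form: Qd = 341 − 4P and Qs = 2P − 103.
Before the tax: set 341 − 4P = 2P − 103 → P* = $74, Q* = 45.
With the tax collected from buyers, demand (in seller-price terms) shifts: Qd = 341 − 4(P + 21).
Solving gives Q = 17 with buyers paying $81 and producers receiving $60 (the $21 wedge).
Revenue = t · Q = 21 · 17 = $357.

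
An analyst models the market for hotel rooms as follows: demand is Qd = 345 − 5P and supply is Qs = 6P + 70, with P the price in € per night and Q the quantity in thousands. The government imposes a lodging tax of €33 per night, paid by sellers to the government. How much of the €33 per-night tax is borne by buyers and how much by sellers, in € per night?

Buyers bear €18 per night; sellers bear €15 per night.

Without the tax, 345 − 5P = 6P + 70 gives 11P = 275, so P* = €25 and Q* = 220.
With the tax collected from sellers, supply shifts: Qs = 6(P − 33) + 70.
Solving gives Q = 130 with buyers paying €43 and sellers receiving €10 (the €33 wedge).
Burden on buyers: €18; on sellers: €15. (They sum to €33.)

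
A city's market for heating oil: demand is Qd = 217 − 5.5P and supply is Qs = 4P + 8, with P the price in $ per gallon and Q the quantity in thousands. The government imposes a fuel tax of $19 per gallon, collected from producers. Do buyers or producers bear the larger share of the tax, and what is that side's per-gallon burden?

Producers bear the larger share: $11 per gallon.

Before the tax: set 217 − 5.5P = 4P + 8 → P* = $22, Q* = 96.
With the tax collected from producers, supply shifts: Qs = 4(P − 19) + 8.
New equilibrium: buyers pay $30, producers receive $11, Q = 52. (Wedge: Pb − Ps = 19.)
Per-gallon burden: buyers $8, producers $11.
Producers take the larger share because supply is less price-elastic here (demand slope 5.5 vs supply slope 4).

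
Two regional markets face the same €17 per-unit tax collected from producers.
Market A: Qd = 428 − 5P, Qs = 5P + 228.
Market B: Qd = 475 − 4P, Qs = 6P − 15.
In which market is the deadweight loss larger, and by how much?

Market A: pre-tax P* = €20, Q* = 328; post-tax Q = 285.5; deadweight loss = €361.25.
Market B: pre-tax P* = €49, Q* = 279; post-tax Q = 238.2; deadweight loss = €346.8.
Difference: €361.25 vs €346.8 → market A is larger by €14.45.

Market A, by €14.45.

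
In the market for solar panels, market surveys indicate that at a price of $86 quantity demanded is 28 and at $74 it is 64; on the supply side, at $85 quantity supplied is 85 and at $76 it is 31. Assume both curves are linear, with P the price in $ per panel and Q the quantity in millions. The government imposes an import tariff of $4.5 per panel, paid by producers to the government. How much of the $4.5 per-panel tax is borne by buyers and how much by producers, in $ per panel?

Demand slope: (64 − 28)/(74 − 86) = -3, so Qd = 286 − 3P.
Supply slope: (31 − 85)/(76 − 85) = 6, so Qs = 6P − 425.
Without the tax, 286 − 3P = 6P − 425 gives 9P = 711, so P* = $79 and Q* = 49.
With the tax collected from producers, supply shifts: Qs = 6(P − 4.5) − 425.
New equilibrium: buyers pay $82, producers receive $77.5, Q = 40. (Wedge: Pb − Ps = 4.5.)
Burden on buyers: $3; on producers: $1.5. (They sum to $4.5.)
The less price-elastic side of the market bears the larger share of a per-unit tax.

Buyers bear $3 per panel; producers bear $1.5 per panel.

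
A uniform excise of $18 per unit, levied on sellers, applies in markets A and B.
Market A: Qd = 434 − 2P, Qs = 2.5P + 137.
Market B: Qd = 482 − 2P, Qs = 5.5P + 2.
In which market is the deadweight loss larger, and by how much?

Market A: pre-tax P* = $66, Q* = 302; post-tax Q = 282; deadweight loss = $180.
Market B: pre-tax P* = $64, Q* = 354; post-tax Q = 327.6; deadweight loss = $237.6.
Difference: $180 vs $237.6 → market B is larger by $57.6.

Market B, by $57.6.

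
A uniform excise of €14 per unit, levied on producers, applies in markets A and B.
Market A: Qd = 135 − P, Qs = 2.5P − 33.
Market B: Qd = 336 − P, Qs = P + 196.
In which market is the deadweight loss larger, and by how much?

Market A: pre-tax P* = €48, Q* = 87; post-tax Q = 77; deadweight loss = €70.
Market B: pre-tax P* = €70, Q* = 266; post-tax Q = 259; deadweight loss = €49.
Difference: €70 vs €49 → market A is larger by €21.

Market A, by €21.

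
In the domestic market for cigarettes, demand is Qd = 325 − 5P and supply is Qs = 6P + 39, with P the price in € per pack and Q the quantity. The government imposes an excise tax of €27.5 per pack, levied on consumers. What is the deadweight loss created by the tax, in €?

Deadweight loss = €1031.25.

Before the tax: set 325 − 5P = 6P + 39 → P* = €26, Q* = 195.
With the tax collected from consumers, demand (in seller-price terms) shifts: Qd = 325 − 5(P + 27.5).
Solving gives Q = 120 with consumers paying €41 and suppliers receiving €13.5 (the €27.5 wedge).
Quantity falls by |ΔQ| = |195 − 120| = 75.
DWL = ½ · t · |ΔQ| = ½ · 27.5 · 75 = €1031.25.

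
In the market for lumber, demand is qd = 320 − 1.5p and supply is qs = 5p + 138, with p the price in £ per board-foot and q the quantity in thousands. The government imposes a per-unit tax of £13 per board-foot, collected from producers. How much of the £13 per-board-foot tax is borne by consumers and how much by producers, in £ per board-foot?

Consumers bear £10 per board-foot; producers bear £3 per board-foot.

Without the tax, 320 − 1.5p = 5p + 138 gives 6.5p = 182, so p* = £28 and q* = 278.
With the tax collected from producers, supply shifts: qs = 5(p − 13) + 138.
Solving gives q = 263 with consumers paying £38 and producers receiving £25 (the £13 wedge).
Burden on consumers: £10; on producers: £3. (They sum to £13.)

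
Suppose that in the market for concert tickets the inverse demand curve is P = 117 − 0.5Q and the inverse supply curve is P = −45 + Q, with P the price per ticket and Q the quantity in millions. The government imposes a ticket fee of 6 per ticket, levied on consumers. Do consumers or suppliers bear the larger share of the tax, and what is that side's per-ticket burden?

Inverting to Q(P) form: Qd = 234 − 2P; Qs = P + 45.
Before the tax: set 234 − 2P = P + 45 → P* = 63, Q* = 108.
With the tax collected from consumers, demand (in seller-price terms) shifts: Qd = 234 − 2(P + 6).
New equilibrium: consumers pay 65, suppliers receive 59, Q = 104. (Wedge: Pb − Ps = 6.)
Per-ticket burden: consumers 2, suppliers 4.
Suppliers take the larger share because supply is less price-elastic here (demand slope 2 vs supply slope 1).

Suppliers bear the larger share: 4 per ticket.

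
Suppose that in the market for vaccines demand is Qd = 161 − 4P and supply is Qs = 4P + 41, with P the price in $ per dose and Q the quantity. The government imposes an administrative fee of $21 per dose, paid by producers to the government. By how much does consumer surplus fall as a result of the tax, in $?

Without the tax, 161 − 4P = 4P + 41 gives 8P = 120, so P* = $15 and Q* = 101.
With the tax collected from producers, supply shifts: Qs = 4(P − 21) + 41.
Solving gives Q = 59 with consumers paying $25.5 and producers receiving $4.5 (the $21 wedge).
ΔCS is the trapezoid between Q = 59 and Q = 101 of height $10.5: ½ · (101 + 59) · 10.5 = $840.

Consumer surplus falls by $840.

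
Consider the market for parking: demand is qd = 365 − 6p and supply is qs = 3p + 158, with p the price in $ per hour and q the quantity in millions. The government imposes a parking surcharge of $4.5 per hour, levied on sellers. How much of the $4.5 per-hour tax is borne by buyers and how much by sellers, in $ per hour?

Buyers bear $1.5 per hour; sellers bear $3 per hour.

Without the tax, 365 − 6p = 3p + 158 gives 9p = 207, so p* = $23 and q* = 227.
With the tax collected from sellers, supply shifts: qs = 3(p − 4.5) + 158.
Solving gives q = 218 with buyers paying $24.5 and sellers receiving $20 (the $4.5 wedge).
Burden on buyers: $1.5; on sellers: $3. (They sum to $4.5.)
The less price-elastic side of the market bears the larger share of a per-unit tax.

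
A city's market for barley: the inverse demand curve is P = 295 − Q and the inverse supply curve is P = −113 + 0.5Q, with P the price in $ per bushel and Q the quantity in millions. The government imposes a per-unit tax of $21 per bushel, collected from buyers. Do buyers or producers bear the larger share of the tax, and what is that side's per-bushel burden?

Inverting to Q(P) form: Qd = 295 − P; Qs = 2P + 226.
Before the tax: set 295 − P = 2P + 226 → P* = $23, Q* = 272.
With the tax collected from buyers, demand (in seller-price terms) shifts: Qd = 295 − (P + 21).
Solving gives Q = 258 with buyers paying $37 and producers receiving $16 (the $21 wedge).
Per-bushel burden: buyers $14, producers $7.
Buyers take the larger share because demand is less price-elastic here (demand slope 1 vs supply slope 2).

Buyers bear the larger share: $14 per bushel.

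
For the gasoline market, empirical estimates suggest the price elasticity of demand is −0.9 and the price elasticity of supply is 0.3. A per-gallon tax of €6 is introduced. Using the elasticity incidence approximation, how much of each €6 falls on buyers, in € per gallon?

Incidence ratio: buyers' share ≈ εs / (εs + |εd|) = 0.3 / (0.3 + 0.9) = 0.25.
So buyers bear ≈ 0.25 × €6 = €1.5; sellers bear €4.5.

Buyers bear ≈ €1.5 per gallon.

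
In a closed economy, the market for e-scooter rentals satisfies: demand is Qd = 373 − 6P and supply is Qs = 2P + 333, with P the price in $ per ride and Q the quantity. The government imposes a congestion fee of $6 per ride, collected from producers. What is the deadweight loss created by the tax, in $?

Deadweight loss = $27.

Without the tax, 373 − 6P = 2P + 333 gives 8P = 40, so P* = $5 and Q* = 343.
With the tax collected from producers, supply shifts: Qs = 2(P − 6) + 333.
New equilibrium: buyers pay $6.5, producers receive $0.5, Q = 334. (Wedge: Pb − Ps = 6.)
Quantity falls by |ΔQ| = |343 − 334| = 9.
DWL = ½ · t · |ΔQ| = ½ · 6 · 9 = $27.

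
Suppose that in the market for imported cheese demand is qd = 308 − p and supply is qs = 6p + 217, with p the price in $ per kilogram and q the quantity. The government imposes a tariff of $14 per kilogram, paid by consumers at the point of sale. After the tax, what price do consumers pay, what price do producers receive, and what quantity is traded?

Consumers pay $25; producers receive $11; quantity = 283.

Without the tax, 308 − p = 6p + 217 gives 7p = 91, so p* = $13 and q* = 295.
With the tax collected from consumers, demand (in seller-price terms) shifts: qd = 308 − (p + 14).
New equilibrium: consumers pay $25, producers receive $11, q = 283. (Wedge: pb − ps = 14.)
The less price-elastic side of the market bears the larger share of a per-unit tax.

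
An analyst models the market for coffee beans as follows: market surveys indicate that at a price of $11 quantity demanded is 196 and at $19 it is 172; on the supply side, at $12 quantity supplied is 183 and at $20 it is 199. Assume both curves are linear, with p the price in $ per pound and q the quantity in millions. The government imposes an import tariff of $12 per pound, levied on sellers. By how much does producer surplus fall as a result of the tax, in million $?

Demand slope: (172 − 196)/(19 − 11) = -3, so qd = 229 − 3p.
Supply slope: (199 − 183)/(20 − 12) = 2, so qs = 2p + 159.
Without the tax, 229 − 3p = 2p + 159 gives 5p = 70, so p* = $14 and q* = 187.
With the tax collected from sellers, supply shifts: qs = 2(p − 12) + 159.
New equilibrium: buyers pay $18.8, sellers receive $6.8, q = 172.6. (Wedge: pb − ps = 12.)
ΔPS is the trapezoid between Q = 172.6 and Q = 187 of height $7.2: ½ · (187 + 172.6) · 7.2 = $1294.56.

Producer surplus falls by $1294.56 million.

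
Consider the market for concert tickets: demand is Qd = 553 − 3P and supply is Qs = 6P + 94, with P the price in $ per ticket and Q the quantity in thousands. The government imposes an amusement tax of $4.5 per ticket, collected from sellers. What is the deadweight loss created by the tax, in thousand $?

Without the tax, 553 − 3P = 6P + 94 gives 9P = 459, so P* = $51 and Q* = 400.
With the tax collected from sellers, supply shifts: Qs = 6(P − 4.5) + 94.
New equilibrium: consumers pay $54, sellers receive $49.5, Q = 391. (Wedge: Pb − Ps = 4.5.)
Quantity falls by |ΔQ| = |400 − 391| = 9.
DWL = ½ · t · |ΔQ| = ½ · 4.5 · 9 = $20.25.

Deadweight loss = $20.25 thousand.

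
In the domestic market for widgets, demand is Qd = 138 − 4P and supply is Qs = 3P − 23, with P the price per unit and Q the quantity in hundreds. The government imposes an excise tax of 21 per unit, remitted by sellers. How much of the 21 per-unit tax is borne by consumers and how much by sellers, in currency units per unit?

Consumers bear 9 per unit; sellers bear 12 per unit.

Without the tax, 138 − 4P = 3P − 23 gives 7P = 161, so P* = 23 and Q* = 46.
With the tax collected from sellers, supply shifts: Qs = 3(P − 21) − 23.
Solving gives Q = 10 with consumers paying 32 and sellers receiving 11 (the 21 wedge).
Burden on consumers: 9; on sellers: 12. (They sum to 21.)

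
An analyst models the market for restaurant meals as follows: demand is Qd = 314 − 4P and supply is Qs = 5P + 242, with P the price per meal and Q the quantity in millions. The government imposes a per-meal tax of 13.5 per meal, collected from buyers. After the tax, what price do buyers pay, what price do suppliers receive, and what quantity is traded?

Buyers pay 15.5; suppliers receive 2; quantity = 252.

Without the tax, 314 − 4P = 5P + 242 gives 9P = 72, so P* = 8 and Q* = 282.
With the tax collected from buyers, demand (in seller-price terms) shifts: Qd = 314 − 4(P + 13.5).
New equilibrium: buyers pay 15.5, suppliers receive 2, Q = 252. (Wedge: Pb − Ps = 13.5.)
The less price-elastic side of the market bears the larger share of a per-unit tax.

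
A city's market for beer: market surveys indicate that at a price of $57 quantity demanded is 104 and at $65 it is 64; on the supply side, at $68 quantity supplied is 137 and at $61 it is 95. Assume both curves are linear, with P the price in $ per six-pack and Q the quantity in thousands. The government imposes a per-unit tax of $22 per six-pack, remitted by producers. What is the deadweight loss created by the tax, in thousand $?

Demand slope: (64 − 104)/(65 − 57) = -5, so Qd = 389 − 5P.
Supply slope: (95 − 137)/(61 − 68) = 6, so Qs = 6P − 271.
Before the tax: set 389 − 5P = 6P − 271 → P* = $60, Q* = 89.
With the tax collected from producers, supply shifts: Qs = 6(P − 22) − 271.
Solving gives Q = 29 with consumers paying $72 and producers receiving $50 (the $22 wedge).
Quantity falls by |ΔQ| = |89 − 29| = 60.
DWL = ½ · t · |ΔQ| = ½ · 22 · 60 = $660.

Deadweight loss = $660 thousand.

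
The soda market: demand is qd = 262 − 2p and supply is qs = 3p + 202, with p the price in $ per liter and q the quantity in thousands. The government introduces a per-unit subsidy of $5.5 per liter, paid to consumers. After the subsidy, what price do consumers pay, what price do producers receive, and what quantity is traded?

Consumers pay $8.7; producers receive $14.2; quantity = 244.6.

Before the subsidy: set 262 − 2p = 3p + 202 → p* = $12, q* = 238.
With a per-unit subsidy paid to consumers, each effectively pays p − 5.5, so demand becomes qd = 262 − 2(p − 5.5).
New equilibrium: consumers pay $8.7, producers receive $14.2, q = 244.6. (Wedge: pb − ps = −5.5.)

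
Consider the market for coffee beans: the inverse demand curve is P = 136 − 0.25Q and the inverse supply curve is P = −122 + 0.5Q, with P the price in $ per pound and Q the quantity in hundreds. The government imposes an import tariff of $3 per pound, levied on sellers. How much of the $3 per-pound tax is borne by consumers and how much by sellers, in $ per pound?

Inverting to Q(P) form: Qd = 544 − 4P; Qs = 2P + 244.
Before the tax: set 544 − 4P = 2P + 244 → P* = $50, Q* = 344.
With the tax collected from sellers, supply shifts: Qs = 2(P − 3) + 244.
New equilibrium: consumers pay $51, sellers receive $48, Q = 340. (Wedge: Pb − Ps = 3.)
Burden on consumers: $1; on sellers: $2. (They sum to $3.)

Consumers bear $1 per pound; sellers bear $2 per pound.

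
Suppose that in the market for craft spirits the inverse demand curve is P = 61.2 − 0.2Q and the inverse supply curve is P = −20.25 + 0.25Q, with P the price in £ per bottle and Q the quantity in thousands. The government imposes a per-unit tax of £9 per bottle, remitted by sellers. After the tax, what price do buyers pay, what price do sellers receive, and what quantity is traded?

Rewrite in direct form: Qd = 306 − 5P and Qs = 4P + 81.
Before the tax: set 306 − 5P = 4P + 81 → P* = £25, Q* = 181.
With the tax collected from sellers, supply shifts: Qs = 4(P − 9) + 81.
New equilibrium: buyers pay £29, sellers receive £20, Q = 161. (Wedge: Pb − Ps = 9.)

Buyers pay £29; sellers receive £20; quantity = 161.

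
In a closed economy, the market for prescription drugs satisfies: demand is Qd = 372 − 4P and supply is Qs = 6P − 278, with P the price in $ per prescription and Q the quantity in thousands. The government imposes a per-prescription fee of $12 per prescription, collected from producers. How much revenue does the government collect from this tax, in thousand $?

Before the tax: set 372 − 4P = 6P − 278 → P* = $65, Q* = 112.
With the tax collected from producers, supply shifts: Qs = 6(P − 12) − 278.
Solving gives Q = 83.2 with consumers paying $72.2 and producers receiving $60.2 (the $12 wedge).
Revenue = t · Q = 12 · 83.2 = $998.4.

Tax revenue = $998.4 thousand.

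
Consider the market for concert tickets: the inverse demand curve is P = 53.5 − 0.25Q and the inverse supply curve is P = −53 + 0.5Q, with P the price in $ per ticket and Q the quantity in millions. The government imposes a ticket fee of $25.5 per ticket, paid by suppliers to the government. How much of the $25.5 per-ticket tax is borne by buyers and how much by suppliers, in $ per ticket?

Inverting to Q(P) form: Qd = 214 − 4P; Qs = 2P + 106.
Without the tax, 214 − 4P = 2P + 106 gives 6P = 108, so P* = $18 and Q* = 142.
With the tax collected from suppliers, supply shifts: Qs = 2(P − 25.5) + 106.
Solving gives Q = 108 with buyers paying $26.5 and suppliers receiving $1 (the $25.5 wedge).
Burden on buyers: $8.5; on suppliers: $17. (They sum to $25.5.)
The less price-elastic side of the market bears the larger share of a per-unit tax.

Buyers bear $8.5 per ticket; suppliers bear $17 per ticket.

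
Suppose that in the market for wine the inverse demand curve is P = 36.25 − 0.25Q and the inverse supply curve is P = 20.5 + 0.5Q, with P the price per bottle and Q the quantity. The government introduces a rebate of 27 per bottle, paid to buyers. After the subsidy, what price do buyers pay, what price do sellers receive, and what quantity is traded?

Inverting to Q(P) form: Qd = 145 − 4P; Qs = 2P − 41.
Without the subsidy, 145 − 4P = 2P − 41 gives 6P = 186, so P* = 31 and Q* = 21.
With a per-unit subsidy paid to buyers, each effectively pays P − 27, so demand becomes Qd = 145 − 4(P − 27).
Solving gives Q = 57 with buyers paying 22 and sellers receiving 49 (the 27 wedge).

Buyers pay 22; sellers receive 49; quantity = 57.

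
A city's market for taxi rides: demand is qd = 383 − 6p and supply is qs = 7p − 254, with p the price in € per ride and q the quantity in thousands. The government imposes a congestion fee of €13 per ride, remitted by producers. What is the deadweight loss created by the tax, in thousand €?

Before the tax: set 383 − 6p = 7p − 254 → p* = €49, q* = 89.
With the tax collected from producers, supply shifts: qs = 7(p − 13) − 254.
New equilibrium: buyers pay €56, producers receive €43, q = 47. (Wedge: pb − ps = 13.)
Quantity falls by |ΔQ| = |89 − 47| = 42.
DWL = ½ · t · |ΔQ| = ½ · 13 · 42 = €273.

Deadweight loss = €273 thousand.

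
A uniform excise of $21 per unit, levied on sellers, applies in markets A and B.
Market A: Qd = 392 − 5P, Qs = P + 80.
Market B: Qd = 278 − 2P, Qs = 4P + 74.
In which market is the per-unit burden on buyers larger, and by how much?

Market A: pre-tax P* = $52, Q* = 132; post-tax Q = 114.5; per-unit burden on buyers = $3.5.
Market B: pre-tax P* = $34, Q* = 210; post-tax Q = 182; per-unit burden on buyers = $14.
Difference: $3.5 vs $14 → market B is larger by $10.5.

Market B, by $10.5.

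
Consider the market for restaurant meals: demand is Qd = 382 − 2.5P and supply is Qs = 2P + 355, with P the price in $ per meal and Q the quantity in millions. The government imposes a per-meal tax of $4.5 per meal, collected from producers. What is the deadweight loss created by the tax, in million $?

Deadweight loss = $11.25 million.

Without the tax, 382 − 2.5P = 2P + 355 gives 4.5P = 27, so P* = $6 and Q* = 367.
With the tax collected from producers, supply shifts: Qs = 2(P − 4.5) + 355.
Solving gives Q = 362 with consumers paying $8 and producers receiving $3.5 (the $4.5 wedge).
Quantity falls by |ΔQ| = |367 − 362| = 5.
DWL = ½ · t · |ΔQ| = ½ · 4.5 · 5 = $11.25.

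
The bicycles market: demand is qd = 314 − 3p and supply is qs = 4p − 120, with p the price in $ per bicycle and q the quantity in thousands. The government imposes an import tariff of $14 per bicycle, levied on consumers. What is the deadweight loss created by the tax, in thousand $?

Before the tax: set 314 − 3p = 4p − 120 → p* = $62, q* = 128.
With the tax collected from consumers, demand (in seller-price terms) shifts: qd = 314 − 3(p + 14).
Solving gives q = 104 with consumers paying $70 and suppliers receiving $56 (the $14 wedge).
Quantity falls by |ΔQ| = |128 − 104| = 24.
DWL = ½ · t · |ΔQ| = ½ · 14 · 24 = $168.

Deadweight loss = $168 thousand.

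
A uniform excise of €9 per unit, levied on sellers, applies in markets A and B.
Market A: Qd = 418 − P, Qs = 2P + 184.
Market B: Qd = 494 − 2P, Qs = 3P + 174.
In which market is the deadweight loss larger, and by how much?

Market B, by €21.6.

Market A: pre-tax P* = €78, Q* = 340; post-tax Q = 334; deadweight loss = €27.
Market B: pre-tax P* = €64, Q* = 366; post-tax Q = 355.2; deadweight loss = €48.6.
Difference: €27 vs €48.6 → market B is larger by €21.6.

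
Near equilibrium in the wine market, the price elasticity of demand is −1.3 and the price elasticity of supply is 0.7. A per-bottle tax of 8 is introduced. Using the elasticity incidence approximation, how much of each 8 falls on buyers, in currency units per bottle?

Buyers bear ≈ 2.8 per bottle.

Incidence ratio: buyers' share ≈ εs / (εs + |εd|) = 0.7 / (0.7 + 1.3) = 0.35.
So buyers bear ≈ 0.35 × 8 = 2.8; producers bear 5.2.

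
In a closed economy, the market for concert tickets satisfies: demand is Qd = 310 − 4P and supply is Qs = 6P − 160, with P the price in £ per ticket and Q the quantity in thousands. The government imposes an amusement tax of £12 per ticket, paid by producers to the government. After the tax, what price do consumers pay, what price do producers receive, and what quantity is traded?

Without the tax, 310 − 4P = 6P − 160 gives 10P = 470, so P* = £47 and Q* = 122.
With the tax collected from producers, supply shifts: Qs = 6(P − 12) − 160.
New equilibrium: consumers pay £54.2, producers receive £42.2, Q = 93.2. (Wedge: Pb − Ps = 12.)

Consumers pay £54.2; producers receive £42.2; quantity = 93.2.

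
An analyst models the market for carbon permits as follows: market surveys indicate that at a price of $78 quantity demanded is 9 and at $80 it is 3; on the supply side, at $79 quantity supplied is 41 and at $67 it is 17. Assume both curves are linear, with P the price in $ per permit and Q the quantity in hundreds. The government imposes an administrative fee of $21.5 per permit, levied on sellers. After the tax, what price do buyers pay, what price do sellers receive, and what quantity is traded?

Buyers pay $80.6; sellers receive $59.1; quantity = 1.2.

Demand slope: (3 − 9)/(80 − 78) = -3, so Qd = 243 − 3P.
Supply slope: (17 − 41)/(67 − 79) = 2, so Qs = 2P − 117.
Before the tax: set 243 − 3P = 2P − 117 → P* = $72, Q* = 27.
With the tax collected from sellers, supply shifts: Qs = 2(P − 21.5) − 117.
New equilibrium: buyers pay $80.6, sellers receive $59.1, Q = 1.2. (Wedge: Pb − Ps = 21.5.)
The less price-elastic side of the market bears the larger share of a per-unit tax.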